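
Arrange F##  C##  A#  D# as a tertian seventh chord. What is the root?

D#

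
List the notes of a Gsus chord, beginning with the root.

Gsus: suspended fourth on G.
Root: G
Perfect 4th (4th): C
Perfect 5th (5th): D

G C D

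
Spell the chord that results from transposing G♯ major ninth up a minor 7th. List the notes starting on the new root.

F#  A#  C#  E#  G#

Transposed root: G# → F# (minor 7th up). So we spell F# major ninth:
Root: F#
Major 3rd (3rd): A#
Perfect 5th (5th): C#
Major 7th (7th): E#
Major 9th (9th): G#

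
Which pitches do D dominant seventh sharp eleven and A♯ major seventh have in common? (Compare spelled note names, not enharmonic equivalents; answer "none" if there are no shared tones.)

none

D dominant seventh sharp eleven: D F-sharp A C G-sharp
A♯ major seventh: A-sharp C-double-sharp E-sharp G-double-sharp
Common to both → none.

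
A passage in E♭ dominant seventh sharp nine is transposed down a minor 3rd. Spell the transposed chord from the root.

C – E – G – Bb – D#

Eb down a minor 3rd → C. New chord: C dominant seventh sharp nine.
C — root
E — major 3rd
G — perfect 5th
Bb — minor 7th
D# — augmented 9th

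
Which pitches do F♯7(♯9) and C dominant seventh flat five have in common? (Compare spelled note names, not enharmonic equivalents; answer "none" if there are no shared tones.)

E

F♯7(♯9): F♯ A♯ C♯ E G𝄪
C dominant seventh flat five: C E G♭ B♭
Common to both → E.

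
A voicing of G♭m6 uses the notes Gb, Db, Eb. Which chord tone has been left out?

The full G♭m6 chord is Gb, Bbb, Db, Eb.
Comparing with the voicing, the minor 3rd (3rd) — Bbb — is absent.

Bbb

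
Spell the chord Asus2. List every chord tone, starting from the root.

A – B – E

Asus2: suspended second on A.
root → A
2nd (major 2nd) → B
5th (perfect 5th) → E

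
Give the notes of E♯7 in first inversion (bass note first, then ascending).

G## – B# – D# – E#

In root position, E♯7 is E#–G##–B#–D#.
First inversion puts the third (G##) in the bass.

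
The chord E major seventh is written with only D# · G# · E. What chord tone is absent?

The full E major seventh chord is E, G#, B, D#.
Comparing with the voicing, the perfect 5th (5th) — B — is absent.

B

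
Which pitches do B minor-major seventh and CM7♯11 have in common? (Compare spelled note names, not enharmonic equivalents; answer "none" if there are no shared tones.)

B minor-major seventh = B, D, F#, A#.
CM7♯11 = C, E, G, B, F#.
Shared: B, F#.

B, F#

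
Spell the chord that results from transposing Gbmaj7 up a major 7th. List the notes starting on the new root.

G♭ up a major 7th → F. New chord: F major seventh.
F — root
A — major 3rd
C — perfect 5th
E — major 7th

F A C E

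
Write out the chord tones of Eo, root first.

Eo: diminished triad on E.
Root: E
Minor 3rd (3rd): G
Diminished 5th (5th): Bb

E, G, Bb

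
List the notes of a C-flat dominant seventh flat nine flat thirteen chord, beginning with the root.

C-flat, E-flat, G-flat, B-double-flat, D-double-flat, A-double-flat

Root C-flat, quality dominant seventh flat nine flat thirteen:
- root: C-flat
- major 3rd: E-flat
- perfect 5th: G-flat
- minor 7th: B-double-flat
- minor 9th: D-double-flat
- minor 13th: A-double-flat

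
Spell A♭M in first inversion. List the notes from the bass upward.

In root position, A♭M is A♭–C–E♭.
First inversion puts the third (C) in the bass.

C – E♭ – A♭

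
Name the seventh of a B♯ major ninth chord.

A##

B♯ major ninth is built on B#; its 7th is a major 7th above the root.
A seventh above B uses the letter A, and the major 7th above B# is A##.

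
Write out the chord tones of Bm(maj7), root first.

Bm(maj7) is a minor-major seventh built on B.
root → B
3rd (minor 3rd) → D
5th (perfect 5th) → F♯
7th (major 7th) → A♯

B – D – F♯ – A♯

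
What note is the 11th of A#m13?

A#m13 is built on A#; its 11th is a perfect 11th above the root.
A fourth above A uses the letter D, and the perfect 11th above A# is D#.

D#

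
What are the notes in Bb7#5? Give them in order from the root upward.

Bb7#5 is an augmented seventh built on B♭.
- root: B♭
- major 3rd: D
- augmented 5th: F♯
- minor 7th: A♭

B♭, D, F♯, A♭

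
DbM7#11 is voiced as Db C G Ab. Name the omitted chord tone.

The full DbM7#11 chord is Db, F, Ab, C, G.
Comparing with the voicing, the major 3rd (3rd) — F — is absent.

F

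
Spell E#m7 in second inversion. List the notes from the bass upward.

B#, D#, E#, G#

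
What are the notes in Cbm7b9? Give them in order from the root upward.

Cbm7b9 is a minor seventh flat nine built on Cb.
root → Cb
3rd (minor 3rd) → Ebb
5th (perfect 5th) → Gb
7th (minor 7th) → Bbb
9th (minor 9th) → Dbb

Cb Ebb Gb Bbb Dbb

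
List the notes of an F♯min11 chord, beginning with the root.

F♯min11 is a minor eleventh built on F#.
F# — root
A — minor 3rd
C# — perfect 5th
E — minor 7th
G# — major 9th
B — perfect 11th

F#  A  C#  E  G#  B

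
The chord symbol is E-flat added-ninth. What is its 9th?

Root of E-flat added-ninth = E-flat. The 9th is a major 9th: E-flat up a major 9th → F.

F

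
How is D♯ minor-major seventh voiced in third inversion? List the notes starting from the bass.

D♯ minor-major seventh = D-sharp–F-sharp–A-sharp–C-double-sharp; third inversion → seventh (C-double-sharp) lowest.

C-double-sharp  D-sharp  F-sharp  A-sharp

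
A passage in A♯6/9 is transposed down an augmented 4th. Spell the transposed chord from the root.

E G# B C# F#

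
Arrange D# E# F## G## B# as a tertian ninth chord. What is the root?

E#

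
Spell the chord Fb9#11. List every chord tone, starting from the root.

Fb Ab Cb Ebb Gb Bb

Fb9#11 is a dominant ninth sharp eleven built on Fb.
Fb — root
Ab — major 3rd
Cb — perfect 5th
Ebb — minor 7th
Gb — major 9th
Bb — augmented 11th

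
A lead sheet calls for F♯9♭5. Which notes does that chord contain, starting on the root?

F# A# C E G#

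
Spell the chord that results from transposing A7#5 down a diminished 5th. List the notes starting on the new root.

D♯ – F𝄪 – A𝄪 – C♯

A diminished 5th down from A is D♯, so the new chord is D♯ augmented seventh.
root → D♯
3rd (major 3rd) → F𝄪
5th (augmented 5th) → A𝄪
7th (minor 7th) → C♯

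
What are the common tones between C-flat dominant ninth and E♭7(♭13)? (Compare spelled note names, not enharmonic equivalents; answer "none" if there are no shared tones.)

C♭ – E♭ – D♭

C-flat dominant ninth: C♭ E♭ G♭ B𝄫 D♭
E♭7(♭13): E♭ G B♭ D♭ C♭
Common to both → C♭, E♭, D♭.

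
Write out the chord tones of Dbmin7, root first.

Db – Fb – Ab – Cb

Dbmin7 is a minor seventh built on Db.
root → Db
3rd (minor 3rd) → Fb
5th (perfect 5th) → Ab
7th (minor 7th) → Cb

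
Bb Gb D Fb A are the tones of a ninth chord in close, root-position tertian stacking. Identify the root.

Stacking in thirds gives Gb – Bb – D – Fb – A, so Gb is the root — Gb dominant seventh sharp nine sharp five.

Gb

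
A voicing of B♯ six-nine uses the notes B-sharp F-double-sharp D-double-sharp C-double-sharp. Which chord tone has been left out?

G-double-sharp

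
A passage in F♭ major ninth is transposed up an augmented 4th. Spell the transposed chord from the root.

B-flat, D, F, A, C

Transposed root: F-flat → B-flat (augmented 4th up). So we spell B-flat major ninth:
root → B-flat
3rd (major 3rd) → D
5th (perfect 5th) → F
7th (major 7th) → A
9th (major 9th) → C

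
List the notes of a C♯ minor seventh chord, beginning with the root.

C# E G# B

C♯ minor seventh: minor seventh on C#.
C# — root
E — minor 3rd
G# — perfect 5th
B — minor 7th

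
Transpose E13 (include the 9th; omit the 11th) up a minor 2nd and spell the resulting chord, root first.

E up a minor 2nd → F. New chord: F dominant thirteenth.
root → F
3rd (major 3rd) → A
5th (perfect 5th) → C
7th (minor 7th) → Eb
9th (major 9th) → G
13th (major 13th) → D

F, A, C, Eb, G, D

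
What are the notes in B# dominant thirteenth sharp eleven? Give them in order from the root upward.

B# dominant thirteenth sharp eleven: dominant thirteenth sharp eleven on B-sharp.
- root: B-sharp
- major 3rd: D-double-sharp
- perfect 5th: F-double-sharp
- minor 7th: A-sharp
- major 9th: C-double-sharp
- augmented 11th: E-double-sharp
- major 13th: G-double-sharp

B-sharp, D-double-sharp, F-double-sharp, A-sharp, C-double-sharp, E-double-sharp, G-double-sharp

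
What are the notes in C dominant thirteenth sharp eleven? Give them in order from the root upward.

C dominant thirteenth sharp eleven: dominant thirteenth sharp eleven on C.
root → C
3rd (major 3rd) → E
5th (perfect 5th) → G
7th (minor 7th) → B-flat
9th (major 9th) → D
11th (augmented 11th) → F-sharp
13th (major 13th) → A

C  E  G  B-flat  D  F-sharp  A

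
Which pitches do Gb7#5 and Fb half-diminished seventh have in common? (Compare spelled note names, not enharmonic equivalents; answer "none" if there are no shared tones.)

Gb7#5 = Gb, Bb, D, Fb.
Fb half-diminished seventh = Fb, Abb, Cbb, Ebb.
Shared: Fb.

Fb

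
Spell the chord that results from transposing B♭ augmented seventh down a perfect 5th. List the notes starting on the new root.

Bb down a perfect 5th → Eb. New chord: Eb augmented seventh.
Root: Eb
Major 3rd (3rd): G
Augmented 5th (5th): B
Minor 7th (7th): Db

Eb  G  B  Db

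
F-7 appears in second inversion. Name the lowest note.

C

F-7 in root position is F–A♭–C–E♭.
Second inversion places the fifth in the bass, which is C.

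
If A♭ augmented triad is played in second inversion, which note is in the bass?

E

A♭ augmented triad = A-flat–C–E. Second inversion → fifth in the bass = E.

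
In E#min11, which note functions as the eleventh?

A#

E#min11 is built on E#; its 11th is a perfect 11th above the root.
A fourth above E uses the letter A, and the perfect 11th above E# is A#.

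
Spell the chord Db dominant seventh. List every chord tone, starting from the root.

Root D-flat, quality dominant seventh:
root → D-flat
3rd (major 3rd) → F
5th (perfect 5th) → A-flat
7th (minor 7th) → C-flat

D-flat  F  A-flat  C-flat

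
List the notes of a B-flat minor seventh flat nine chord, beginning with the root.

Root Bb, quality minor seventh flat nine:
root → Bb
3rd (minor 3rd) → Db
5th (perfect 5th) → F
7th (minor 7th) → Ab
9th (minor 9th) → Cb

Bb, Db, F, Ab, Cb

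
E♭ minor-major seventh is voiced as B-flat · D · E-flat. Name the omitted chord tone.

E♭ minor-major seventh = E-flat, G-flat, B-flat, D. The voicing lacks the 3rd (minor 3rd), G-flat.

G-flat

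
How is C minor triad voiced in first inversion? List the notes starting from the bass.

E-flat – G – C

In root position, C minor triad is C–E-flat–G.
First inversion puts the third (E-flat) in the bass.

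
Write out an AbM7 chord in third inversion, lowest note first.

In root position, AbM7 is Ab–C–Eb–G.
Third inversion puts the seventh (G) in the bass.

G  Ab  C  Eb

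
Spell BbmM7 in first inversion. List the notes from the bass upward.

Db F A Bb

In root position, BbmM7 is Bb–Db–F–A.
First inversion puts the third (Db) in the bass.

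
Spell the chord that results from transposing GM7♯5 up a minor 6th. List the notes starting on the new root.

Eb G B D

Transposed root: G → Eb (minor 6th up). So we spell Eb augmented major seventh:
- root: Eb
- major 3rd: G
- augmented 5th: B
- major 7th: D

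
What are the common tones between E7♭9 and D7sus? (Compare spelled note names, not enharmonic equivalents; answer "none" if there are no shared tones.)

D

E7♭9 = E, G#, B, D, F.
D7sus = D, G, A, C.
Shared: D.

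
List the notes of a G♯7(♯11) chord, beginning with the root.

G# B# D# F# C##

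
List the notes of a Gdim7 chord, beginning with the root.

G  Bb  Db  Fb

Gdim7 is a diminished seventh built on G.
root → G
3rd (minor 3rd) → Bb
5th (diminished 5th) → Db
7th (diminished 7th) → Fb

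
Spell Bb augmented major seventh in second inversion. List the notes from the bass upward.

F#, A, Bb, D

In root position, Bb augmented major seventh is Bb–D–F#–A.
Second inversion puts the fifth (F#) in the bass.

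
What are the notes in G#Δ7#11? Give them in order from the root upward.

G#Δ7#11 is a major seventh sharp eleven built on G♯.
- root: G♯
- major 3rd: B♯
- perfect 5th: D♯
- major 7th: F𝄪
- augmented 11th: C𝄪

G♯  B♯  D♯  F𝄪  C𝄪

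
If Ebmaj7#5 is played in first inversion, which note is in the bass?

G

Ebmaj7#5 in root position is Eb–G–B–D.
First inversion places the third in the bass, which is G.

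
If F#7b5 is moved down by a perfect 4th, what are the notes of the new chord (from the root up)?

C#, E#, G, B

F# down a perfect 4th → C#. New chord: C# dominant seventh flat five.
- root: C#
- major 3rd: E#
- diminished 5th: G
- minor 7th: B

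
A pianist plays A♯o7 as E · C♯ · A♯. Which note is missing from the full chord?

G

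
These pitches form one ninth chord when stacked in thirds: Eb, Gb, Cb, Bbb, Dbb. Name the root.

Arranged so that each adjacent pair is a third by letter name: Cb – Eb – Gb – Bbb – Dbb.
The bottom of that stack, Cb, is the root (this is Cb dominant seventh flat nine).

Cb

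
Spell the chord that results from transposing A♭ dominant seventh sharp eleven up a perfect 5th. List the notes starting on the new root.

A-flat up a perfect 5th → E-flat. New chord: E-flat dominant seventh sharp eleven.
root → E-flat
3rd (major 3rd) → G
5th (perfect 5th) → B-flat
7th (minor 7th) → D-flat
11th (augmented 11th) → A

E-flat  G  B-flat  D-flat  A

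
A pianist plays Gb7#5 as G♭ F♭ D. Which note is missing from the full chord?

Gb7#5 = G♭, B♭, D, F♭. The voicing lacks the 3rd (major 3rd), B♭.

B♭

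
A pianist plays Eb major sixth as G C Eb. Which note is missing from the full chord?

Bb

The full Eb major sixth chord is Eb, G, Bb, C.
Comparing with the voicing, the perfect 5th (5th) — Bb — is absent.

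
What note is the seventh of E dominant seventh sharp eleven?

Root of E dominant seventh sharp eleven = E. The 7th is a minor 7th: E up a minor 7th → D.

D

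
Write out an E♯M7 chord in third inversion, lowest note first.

In root position, E♯M7 is E#–G##–B#–D##.
Third inversion puts the seventh (D##) in the bass.

D##  E#  G##  B#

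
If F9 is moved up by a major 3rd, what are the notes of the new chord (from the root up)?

Transposed root: F → A (major 3rd up). So we spell A dominant ninth:
Root: A
Major 3rd (3rd): C#
Perfect 5th (5th): E
Minor 7th (7th): G
Major 9th (9th): B

A, C#, E, G, B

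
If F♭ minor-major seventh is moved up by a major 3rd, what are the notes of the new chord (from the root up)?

Fb up a major 3rd → Ab. New chord: Ab minor-major seventh.
- root: Ab
- minor 3rd: Cb
- perfect 5th: Eb
- major 7th: G

Ab, Cb, Eb, G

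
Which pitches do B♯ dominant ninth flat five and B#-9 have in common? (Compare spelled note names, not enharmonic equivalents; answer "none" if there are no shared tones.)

B♯ dominant ninth flat five = B#, D##, F#, A#, C##.
B#-9 = B#, D#, F##, A#, C##.
Shared: B#, A#, C##.

B#  A#  C##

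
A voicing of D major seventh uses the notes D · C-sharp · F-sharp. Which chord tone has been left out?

A

D major seventh = D, F-sharp, A, C-sharp. The voicing lacks the 5th (perfect 5th), A.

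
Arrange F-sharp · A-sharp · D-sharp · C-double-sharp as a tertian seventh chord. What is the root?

D-sharp

Stacking in thirds gives D-sharp – F-sharp – A-sharp – C-double-sharp, so D-sharp is the root — D-sharp minor-major seventh.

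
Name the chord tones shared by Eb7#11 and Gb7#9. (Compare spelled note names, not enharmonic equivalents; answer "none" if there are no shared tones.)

Eb7#11 = E♭, G, B♭, D♭, A.
Gb7#9 = G♭, B♭, D♭, F♭, A.
Shared: B♭, D♭, A.

B♭  D♭  A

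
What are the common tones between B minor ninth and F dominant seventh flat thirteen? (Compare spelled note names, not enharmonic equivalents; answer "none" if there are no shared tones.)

A

B minor ninth: B D F-sharp A C-sharp
F dominant seventh flat thirteen: F A C E-flat D-flat
Common to both → A.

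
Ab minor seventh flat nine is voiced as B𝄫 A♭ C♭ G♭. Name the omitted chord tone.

Ab minor seventh flat nine = A♭, C♭, E♭, G♭, B𝄫. The voicing lacks the 5th (perfect 5th), E♭.

E♭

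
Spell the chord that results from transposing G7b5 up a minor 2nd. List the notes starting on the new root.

Transposed root: G → Ab (minor 2nd up). So we spell Ab dominant seventh flat five:
Ab — root
C — major 3rd
Ebb — diminished 5th
Gb — minor 7th

Ab  C  Ebb  Gb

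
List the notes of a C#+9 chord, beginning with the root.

C♯, E♯, G𝄪, B, D♯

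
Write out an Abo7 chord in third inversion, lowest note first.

Gbb, Ab, Cb, Ebb

In root position, Abo7 is Ab–Cb–Ebb–Gbb.
Third inversion puts the seventh (Gbb) in the bass.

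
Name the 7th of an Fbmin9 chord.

Fbmin9 is built on Fb; its 7th is a minor 7th above the root.
A seventh above F uses the letter E, and the minor 7th above Fb is Ebb.

Ebb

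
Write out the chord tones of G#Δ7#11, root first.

G#Δ7#11: major seventh sharp eleven on G#.
root → G#
3rd (major 3rd) → B#
5th (perfect 5th) → D#
7th (major 7th) → F##
11th (augmented 11th) → C##

G# B# D# F## C##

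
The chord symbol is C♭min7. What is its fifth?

Root of C♭min7 = Cb. The 5th is a perfect 5th: Cb up a perfect 5th → Gb.

Gb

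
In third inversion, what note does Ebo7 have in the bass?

Ebo7 in root position is Eb–Gb–Bbb–Dbb.
Third inversion places the seventh in the bass, which is Dbb.

Dbb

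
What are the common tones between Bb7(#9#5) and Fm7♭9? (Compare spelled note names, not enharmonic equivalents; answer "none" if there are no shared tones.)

A♭

Bb7(#9#5) = B♭, D, F♯, A♭, C♯.
Fm7♭9 = F, A♭, C, E♭, G♭.
Shared: A♭.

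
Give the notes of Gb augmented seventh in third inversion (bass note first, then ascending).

In root position, Gb augmented seventh is Gb–Bb–D–Fb.
Third inversion puts the seventh (Fb) in the bass.

Fb, Gb, Bb, D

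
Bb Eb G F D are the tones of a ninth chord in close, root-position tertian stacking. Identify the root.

Arranged so that each adjacent pair is a third by letter name: Eb – G – Bb – D – F.
The bottom of that stack, Eb, is the root (this is Eb major ninth).

Eb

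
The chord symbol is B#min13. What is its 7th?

B#min13 is built on B#; its 7th is a minor 7th above the root.
A seventh above B uses the letter A, and the minor 7th above B# is A#.

A#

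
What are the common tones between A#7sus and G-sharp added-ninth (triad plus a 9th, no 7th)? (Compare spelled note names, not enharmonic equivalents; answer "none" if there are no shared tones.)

A#7sus = A♯, D♯, E♯, G♯.
G-sharp added-ninth = G♯, B♯, D♯, A♯.
Shared: A♯, D♯, G♯.

A♯, D♯, G♯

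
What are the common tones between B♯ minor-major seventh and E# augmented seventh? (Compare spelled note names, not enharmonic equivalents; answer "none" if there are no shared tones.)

D-sharp

B♯ minor-major seventh: B-sharp D-sharp F-double-sharp A-double-sharp
E# augmented seventh: E-sharp G-double-sharp B-double-sharp D-sharp
Common to both → D-sharp.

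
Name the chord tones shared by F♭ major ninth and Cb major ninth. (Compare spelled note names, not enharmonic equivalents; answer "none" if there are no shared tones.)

F♭ major ninth = F-flat, A-flat, C-flat, E-flat, G-flat.
Cb major ninth = C-flat, E-flat, G-flat, B-flat, D-flat.
Shared: C-flat, E-flat, G-flat.

C-flat E-flat G-flat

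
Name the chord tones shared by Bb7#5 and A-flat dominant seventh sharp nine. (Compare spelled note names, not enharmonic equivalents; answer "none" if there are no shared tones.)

Bb7#5: Bb D F# Ab
A-flat dominant seventh sharp nine: Ab C Eb Gb B
Common to both → Ab.

Ab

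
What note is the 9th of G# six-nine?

A♯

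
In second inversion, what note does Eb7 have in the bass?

Bb

Eb7 in root position is Eb–G–Bb–Db.
Second inversion places the fifth in the bass, which is Bb.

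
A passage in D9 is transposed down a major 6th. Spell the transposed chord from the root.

F – A – C – Eb – G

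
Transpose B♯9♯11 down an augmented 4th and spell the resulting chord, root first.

F# – A# – C# – E – G# – B#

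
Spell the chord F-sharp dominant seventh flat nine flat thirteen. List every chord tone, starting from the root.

F#, A#, C#, E, G, D

Root F#, quality dominant seventh flat nine flat thirteen:
- root: F#
- major 3rd: A#
- perfect 5th: C#
- minor 7th: E
- minor 9th: G
- minor 13th: D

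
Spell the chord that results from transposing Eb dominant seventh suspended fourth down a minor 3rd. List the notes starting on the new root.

C F G Bb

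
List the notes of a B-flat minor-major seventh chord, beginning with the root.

B-flat, D-flat, F, A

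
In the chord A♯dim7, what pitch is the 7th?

G

Root of A♯dim7 = A♯. The 7th is a diminished 7th: A♯ up a diminished 7th → G.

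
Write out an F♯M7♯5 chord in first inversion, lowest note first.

A♯  C𝄪  E♯  F♯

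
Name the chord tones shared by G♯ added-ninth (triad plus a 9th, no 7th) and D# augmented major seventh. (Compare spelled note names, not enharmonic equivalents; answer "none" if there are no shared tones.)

G♯ added-ninth: G-sharp B-sharp D-sharp A-sharp
D# augmented major seventh: D-sharp F-double-sharp A-double-sharp C-double-sharp
Common to both → D-sharp.

D-sharp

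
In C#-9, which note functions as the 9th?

D#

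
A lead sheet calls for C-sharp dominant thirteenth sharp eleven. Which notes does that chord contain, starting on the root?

C# – E# – G# – B – D# – F## – A#

C-sharp dominant thirteenth sharp eleven: dominant thirteenth sharp eleven on C#.
- root: C#
- major 3rd: E#
- perfect 5th: G#
- minor 7th: B
- major 9th: D#
- augmented 11th: F##
- major 13th: A#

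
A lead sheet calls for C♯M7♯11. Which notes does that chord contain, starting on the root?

C♯M7♯11: major seventh sharp eleven on C#.
root → C#
3rd (major 3rd) → E#
5th (perfect 5th) → G#
7th (major 7th) → B#
11th (augmented 11th) → F##

C# E# G# B# F##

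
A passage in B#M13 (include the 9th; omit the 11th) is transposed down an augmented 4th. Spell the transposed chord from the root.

B# down an augmented 4th → F#. New chord: F# major thirteenth.
Root: F#
Major 3rd (3rd): A#
Perfect 5th (5th): C#
Major 7th (7th): E#
Major 9th (9th): G#
Major 13th (13th): D#

F# – A# – C# – E# – G# – D#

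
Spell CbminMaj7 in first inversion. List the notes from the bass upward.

In root position, CbminMaj7 is Cb–Ebb–Gb–Bb.
First inversion puts the third (Ebb) in the bass.

Ebb – Gb – Bb – Cb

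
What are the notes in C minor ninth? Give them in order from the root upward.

C, Eb, G, Bb, D

C minor ninth is a minor ninth built on C.
- root: C
- minor 3rd: Eb
- perfect 5th: G
- minor 7th: Bb
- major 9th: D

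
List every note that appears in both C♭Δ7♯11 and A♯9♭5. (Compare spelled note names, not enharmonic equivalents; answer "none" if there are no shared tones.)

none

C♭Δ7♯11 = Cb, Eb, Gb, Bb, F.
A♯9♭5 = A#, C##, E, G#, B#.
Shared: none.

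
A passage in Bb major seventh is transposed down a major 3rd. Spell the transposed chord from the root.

G♭ B♭ D♭ F

B♭ down a major 3rd → G♭. New chord: G♭ major seventh.
root → G♭
3rd (major 3rd) → B♭
5th (perfect 5th) → D♭
7th (major 7th) → F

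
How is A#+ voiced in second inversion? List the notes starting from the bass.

E𝄪, A♯, C𝄪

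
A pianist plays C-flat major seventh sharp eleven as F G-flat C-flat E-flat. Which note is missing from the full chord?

The full C-flat major seventh sharp eleven chord is C-flat, E-flat, G-flat, B-flat, F.
Comparing with the voicing, the major 7th (7th) — B-flat — is absent.

B-flat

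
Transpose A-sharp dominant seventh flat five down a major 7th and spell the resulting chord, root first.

Transposed root: A♯ → B (major 7th down). So we spell B dominant seventh flat five:
root → B
3rd (major 3rd) → D♯
5th (diminished 5th) → F
7th (minor 7th) → A

B, D♯, F, A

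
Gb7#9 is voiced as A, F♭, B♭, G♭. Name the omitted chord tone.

Gb7#9 = G♭, B♭, D♭, F♭, A. The voicing lacks the 5th (perfect 5th), D♭.

D♭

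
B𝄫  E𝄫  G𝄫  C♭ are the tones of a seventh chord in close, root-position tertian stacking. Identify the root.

C♭

Arranged so that each adjacent pair is a third by letter name: C♭ – E𝄫 – G𝄫 – B𝄫.
The bottom of that stack, C♭, is the root (this is C♭ half-diminished seventh).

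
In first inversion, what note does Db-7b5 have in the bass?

Db-7b5 = Db–Fb–Abb–Cb. First inversion → third in the bass = Fb.

Fb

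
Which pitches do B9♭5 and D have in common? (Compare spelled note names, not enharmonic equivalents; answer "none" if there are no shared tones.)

A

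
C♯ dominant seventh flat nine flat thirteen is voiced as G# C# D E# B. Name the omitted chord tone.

C♯ dominant seventh flat nine flat thirteen = C#, E#, G#, B, D, A. The voicing lacks the 13th (minor 13th), A.

A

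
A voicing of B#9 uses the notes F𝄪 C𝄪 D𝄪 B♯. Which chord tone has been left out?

B#9 = B♯, D𝄪, F𝄪, A♯, C𝄪. The voicing lacks the 7th (minor 7th), A♯.

A♯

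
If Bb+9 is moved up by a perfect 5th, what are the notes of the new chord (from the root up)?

F A C♯ E♭ G

Transposed root: B♭ → F (perfect 5th up). So we spell F dominant ninth sharp five:
root → F
3rd (major 3rd) → A
5th (augmented 5th) → C♯
7th (minor 7th) → E♭
9th (major 9th) → G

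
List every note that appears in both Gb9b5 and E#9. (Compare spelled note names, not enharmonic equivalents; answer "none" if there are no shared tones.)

Gb9b5 = Gb, Bb, Dbb, Fb, Ab.
E#9 = E#, G##, B#, D#, F##.
Shared: none.

none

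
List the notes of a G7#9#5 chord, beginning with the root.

Root G, quality dominant seventh sharp nine sharp five:
root → G
3rd (major 3rd) → B
5th (augmented 5th) → D♯
7th (minor 7th) → F
9th (augmented 9th) → A♯

G, B, D♯, F, A♯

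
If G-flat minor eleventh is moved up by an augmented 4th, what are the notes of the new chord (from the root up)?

An augmented 4th up from Gb is C, so the new chord is C minor eleventh.
C — root
Eb — minor 3rd
G — perfect 5th
Bb — minor 7th
D — major 9th
F — perfect 11th

C Eb G Bb D F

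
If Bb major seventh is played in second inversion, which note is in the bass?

Bb major seventh = Bb–D–F–A. Second inversion → fifth in the bass = F.

F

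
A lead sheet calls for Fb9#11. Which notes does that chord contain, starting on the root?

Fb9#11: dominant ninth sharp eleven on Fb.
- root: Fb
- major 3rd: Ab
- perfect 5th: Cb
- minor 7th: Ebb
- major 9th: Gb
- augmented 11th: Bb

Fb, Ab, Cb, Ebb, Gb, Bb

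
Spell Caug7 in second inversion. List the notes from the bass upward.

Caug7 = C–E–G#–Bb; second inversion → fifth (G#) lowest.

G# – Bb – C – E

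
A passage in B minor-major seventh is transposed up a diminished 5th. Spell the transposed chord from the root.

Transposed root: B → F (diminished 5th up). So we spell F minor-major seventh:
Root: F
Minor 3rd (3rd): A-flat
Perfect 5th (5th): C
Major 7th (7th): E

F  A-flat  C  E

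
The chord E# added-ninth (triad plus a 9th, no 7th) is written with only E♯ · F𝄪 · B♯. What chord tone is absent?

E# added-ninth = E♯, G𝄪, B♯, F𝄪. The voicing lacks the 3rd (major 3rd), G𝄪.

G𝄪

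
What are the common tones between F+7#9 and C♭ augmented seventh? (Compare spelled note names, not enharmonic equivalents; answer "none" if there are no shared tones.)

Eb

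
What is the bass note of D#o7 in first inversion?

D#o7 = D♯–F♯–A–C. First inversion → third in the bass = F♯.

F♯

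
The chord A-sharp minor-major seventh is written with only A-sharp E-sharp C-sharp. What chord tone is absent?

G-double-sharp

A-sharp minor-major seventh = A-sharp, C-sharp, E-sharp, G-double-sharp. The voicing lacks the 7th (major 7th), G-double-sharp.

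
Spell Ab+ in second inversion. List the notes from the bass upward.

E A♭ C

In root position, Ab+ is A♭–C–E.
Second inversion puts the fifth (E) in the bass.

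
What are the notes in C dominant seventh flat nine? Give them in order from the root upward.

C  E  G  B-flat  D-flat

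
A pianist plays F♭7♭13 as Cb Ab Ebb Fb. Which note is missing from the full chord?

Dbb

F♭7♭13 = Fb, Ab, Cb, Ebb, Dbb. The voicing lacks the 13th (minor 13th), Dbb.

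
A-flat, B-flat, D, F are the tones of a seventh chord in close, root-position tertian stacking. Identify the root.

B-flat

Stacking in thirds gives B-flat – D – F – A-flat, so B-flat is the root — B-flat dominant seventh.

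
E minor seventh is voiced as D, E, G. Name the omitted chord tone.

E minor seventh = E, G, B, D. The voicing lacks the 5th (perfect 5th), B.

B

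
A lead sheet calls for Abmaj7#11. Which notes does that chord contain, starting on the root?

Abmaj7#11 is a major seventh sharp eleven built on Ab.
- root: Ab
- major 3rd: C
- perfect 5th: Eb
- major 7th: G
- augmented 11th: D

Ab  C  Eb  G  D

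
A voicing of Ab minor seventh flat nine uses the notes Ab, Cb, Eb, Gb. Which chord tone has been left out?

Ab minor seventh flat nine = Ab, Cb, Eb, Gb, Bbb. The voicing lacks the 9th (minor 9th), Bbb.

Bbb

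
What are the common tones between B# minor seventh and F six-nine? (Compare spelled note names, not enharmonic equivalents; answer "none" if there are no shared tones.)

none

B# minor seventh: B# D# F## A#
F six-nine: F A C D G
Common to both → none.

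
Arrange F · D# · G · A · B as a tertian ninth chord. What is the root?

G

Stacking in thirds gives G – B – D# – F – A, so G is the root — G dominant ninth sharp five.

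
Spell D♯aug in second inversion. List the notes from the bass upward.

In root position, D♯aug is D#–F##–A##.
Second inversion puts the fifth (A##) in the bass.

A##  D#  F##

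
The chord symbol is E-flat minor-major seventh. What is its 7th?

E-flat minor-major seventh is built on E♭; its 7th is a major 7th above the root.
A seventh above E uses the letter D, and the major 7th above E♭ is D.

D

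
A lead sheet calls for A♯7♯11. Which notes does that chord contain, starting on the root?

A♯7♯11: dominant seventh sharp eleven on A#.
- root: A#
- major 3rd: C##
- perfect 5th: E#
- minor 7th: G#
- augmented 11th: D##

A# – C## – E# – G# – D##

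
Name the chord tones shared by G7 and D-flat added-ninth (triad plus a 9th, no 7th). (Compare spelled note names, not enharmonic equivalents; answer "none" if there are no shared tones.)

G7: G B D F
D-flat added-ninth: D♭ F A♭ E♭
Common to both → F.

F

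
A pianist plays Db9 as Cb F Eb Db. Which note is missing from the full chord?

Ab

The full Db9 chord is Db, F, Ab, Cb, Eb.
Comparing with the voicing, the perfect 5th (5th) — Ab — is absent.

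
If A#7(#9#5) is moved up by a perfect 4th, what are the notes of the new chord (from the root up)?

Transposed root: A# → D# (perfect 4th up). So we spell D# dominant seventh sharp nine sharp five:
root → D#
3rd (major 3rd) → F##
5th (augmented 5th) → A##
7th (minor 7th) → C#
9th (augmented 9th) → E##

D#  F##  A##  C#  E##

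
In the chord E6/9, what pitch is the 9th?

E6/9 is built on E; its 9th is a major 9th above the root.
A second above E uses the letter F, and the major 9th above E is F#.

F#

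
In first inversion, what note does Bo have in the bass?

Bo = B–D–F. First inversion → third in the bass = D.

D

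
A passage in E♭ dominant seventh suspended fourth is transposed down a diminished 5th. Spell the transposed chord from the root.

A, D, E, G

Transposed root: Eb → A (diminished 5th down). So we spell A dominant seventh suspended fourth:
- root: A
- perfect 4th: D
- perfect 5th: E
- minor 7th: G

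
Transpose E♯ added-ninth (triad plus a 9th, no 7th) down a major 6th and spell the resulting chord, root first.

G# B# D# A#

E# down a major 6th → G#. New chord: G# added-ninth.
- root: G#
- major 3rd: B#
- perfect 5th: D#
- major 9th: A#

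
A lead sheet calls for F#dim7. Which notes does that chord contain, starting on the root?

Root F#, quality diminished seventh:
Root: F#
Minor 3rd (3rd): A
Diminished 5th (5th): C
Diminished 7th (7th): Eb

F#, A, C, Eb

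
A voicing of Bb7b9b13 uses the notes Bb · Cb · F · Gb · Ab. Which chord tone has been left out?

D

Bb7b9b13 = Bb, D, F, Ab, Cb, Gb. The voicing lacks the 3rd (major 3rd), D.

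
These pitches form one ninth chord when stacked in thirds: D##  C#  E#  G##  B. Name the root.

Arranged so that each adjacent pair is a third by letter name: C# – E# – G## – B – D##.
The bottom of that stack, C#, is the root (this is C# dominant seventh sharp nine sharp five).

C#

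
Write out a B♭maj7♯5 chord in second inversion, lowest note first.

F#, A, Bb, D

In root position, B♭maj7♯5 is Bb–D–F#–A.
Second inversion puts the fifth (F#) in the bass.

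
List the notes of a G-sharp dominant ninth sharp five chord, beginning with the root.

G-sharp dominant ninth sharp five: dominant ninth sharp five on G#.
- root: G#
- major 3rd: B#
- augmented 5th: D##
- minor 7th: F#
- major 9th: A#

G#, B#, D##, F#, A#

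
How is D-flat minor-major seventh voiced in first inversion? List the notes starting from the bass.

Fb Ab C Db

In root position, D-flat minor-major seventh is Db–Fb–Ab–C.
First inversion puts the third (Fb) in the bass.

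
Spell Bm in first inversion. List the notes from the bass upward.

D, F#, B

Bm = B–D–F#; first inversion → third (D) lowest.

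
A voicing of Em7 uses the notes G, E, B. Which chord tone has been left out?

D

Em7 = E, G, B, D. The voicing lacks the 7th (minor 7th), D.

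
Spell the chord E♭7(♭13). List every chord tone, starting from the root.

Root Eb, quality dominant seventh flat thirteen:
Root: Eb
Major 3rd (3rd): G
Perfect 5th (5th): Bb
Minor 7th (7th): Db
Minor 13th (13th): Cb

Eb G Bb Db Cb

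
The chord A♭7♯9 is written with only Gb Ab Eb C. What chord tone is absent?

B

The full A♭7♯9 chord is Ab, C, Eb, Gb, B.
Comparing with the voicing, the augmented 9th (9th) — B — is absent.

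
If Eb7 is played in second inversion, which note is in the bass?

Eb7 = Eb–G–Bb–Db. Second inversion → fifth in the bass = Bb.

Bb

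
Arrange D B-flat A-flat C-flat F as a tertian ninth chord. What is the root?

B-flat

Stacking in thirds gives B-flat – D – F – A-flat – C-flat, so B-flat is the root — B-flat dominant seventh flat nine.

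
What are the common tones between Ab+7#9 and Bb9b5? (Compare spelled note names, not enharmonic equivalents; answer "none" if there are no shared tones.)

Ab+7#9 = A♭, C, E, G♭, B.
Bb9b5 = B♭, D, F♭, A♭, C.
Shared: A♭, C.

A♭, C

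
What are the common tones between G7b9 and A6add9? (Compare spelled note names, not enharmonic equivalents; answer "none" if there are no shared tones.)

B

G7b9: G B D F Ab
A6add9: A C# E F# B
Common to both → B.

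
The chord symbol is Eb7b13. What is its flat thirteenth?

Root of Eb7b13 = Eb. The 13th is a minor 13th: Eb up a minor 13th → Cb.

Cb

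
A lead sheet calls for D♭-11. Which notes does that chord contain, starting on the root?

D♭-11: minor eleventh on Db.
root → Db
3rd (minor 3rd) → Fb
5th (perfect 5th) → Ab
7th (minor 7th) → Cb
9th (major 9th) → Eb
11th (perfect 11th) → Gb

Db, Fb, Ab, Cb, Eb, Gb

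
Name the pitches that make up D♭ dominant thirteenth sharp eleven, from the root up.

D-flat, F, A-flat, C-flat, E-flat, G, B-flat

Root D-flat, quality dominant thirteenth sharp eleven:
- root: D-flat
- major 3rd: F
- perfect 5th: A-flat
- minor 7th: C-flat
- major 9th: E-flat
- augmented 11th: G
- major 13th: B-flat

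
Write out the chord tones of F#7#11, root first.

F#7#11 is a dominant seventh sharp eleven built on F♯.
Root: F♯
Major 3rd (3rd): A♯
Perfect 5th (5th): C♯
Minor 7th (7th): E
Augmented 11th (11th): B♯

F♯, A♯, C♯, E, B♯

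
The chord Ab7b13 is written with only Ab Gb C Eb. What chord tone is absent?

Fb

The full Ab7b13 chord is Ab, C, Eb, Gb, Fb.
Comparing with the voicing, the minor 13th (13th) — Fb — is absent.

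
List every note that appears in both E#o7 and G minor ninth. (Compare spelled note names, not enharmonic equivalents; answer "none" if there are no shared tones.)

D

E#o7: E# G# B D
G minor ninth: G Bb D F A
Common to both → D.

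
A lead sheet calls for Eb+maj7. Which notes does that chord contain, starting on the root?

E♭ – G – B – D

Root E♭, quality augmented major seventh:
Root: E♭
Major 3rd (3rd): G
Augmented 5th (5th): B
Major 7th (7th): D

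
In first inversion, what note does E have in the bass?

G#

E = E–G#–B. First inversion → third in the bass = G#.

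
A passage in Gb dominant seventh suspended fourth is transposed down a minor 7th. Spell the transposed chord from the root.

Transposed root: G♭ → A♭ (minor 7th down). So we spell A♭ dominant seventh suspended fourth:
- root: A♭
- perfect 4th: D♭
- perfect 5th: E♭
- minor 7th: G♭

A♭, D♭, E♭, G♭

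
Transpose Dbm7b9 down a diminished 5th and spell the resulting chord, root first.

Db down a diminished 5th → G. New chord: G minor seventh flat nine.
Root: G
Minor 3rd (3rd): Bb
Perfect 5th (5th): D
Minor 7th (7th): F
Minor 9th (9th): Ab

G Bb D F Ab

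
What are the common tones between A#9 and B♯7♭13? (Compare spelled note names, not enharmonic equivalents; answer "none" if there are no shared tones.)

A#  G#  B#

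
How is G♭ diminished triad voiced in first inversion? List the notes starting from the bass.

In root position, G♭ diminished triad is G♭–B𝄫–D𝄫.
First inversion puts the third (B𝄫) in the bass.

B𝄫 D𝄫 G♭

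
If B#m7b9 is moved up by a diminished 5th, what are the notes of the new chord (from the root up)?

Transposed root: B# → F# (diminished 5th up). So we spell F# minor seventh flat nine:
Root: F#
Minor 3rd (3rd): A
Perfect 5th (5th): C#
Minor 7th (7th): E
Minor 9th (9th): G

F# – A – C# – E – G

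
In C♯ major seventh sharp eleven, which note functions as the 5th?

G-sharp

Root of C♯ major seventh sharp eleven = C-sharp. The 5th is a perfect 5th: C-sharp up a perfect 5th → G-sharp.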